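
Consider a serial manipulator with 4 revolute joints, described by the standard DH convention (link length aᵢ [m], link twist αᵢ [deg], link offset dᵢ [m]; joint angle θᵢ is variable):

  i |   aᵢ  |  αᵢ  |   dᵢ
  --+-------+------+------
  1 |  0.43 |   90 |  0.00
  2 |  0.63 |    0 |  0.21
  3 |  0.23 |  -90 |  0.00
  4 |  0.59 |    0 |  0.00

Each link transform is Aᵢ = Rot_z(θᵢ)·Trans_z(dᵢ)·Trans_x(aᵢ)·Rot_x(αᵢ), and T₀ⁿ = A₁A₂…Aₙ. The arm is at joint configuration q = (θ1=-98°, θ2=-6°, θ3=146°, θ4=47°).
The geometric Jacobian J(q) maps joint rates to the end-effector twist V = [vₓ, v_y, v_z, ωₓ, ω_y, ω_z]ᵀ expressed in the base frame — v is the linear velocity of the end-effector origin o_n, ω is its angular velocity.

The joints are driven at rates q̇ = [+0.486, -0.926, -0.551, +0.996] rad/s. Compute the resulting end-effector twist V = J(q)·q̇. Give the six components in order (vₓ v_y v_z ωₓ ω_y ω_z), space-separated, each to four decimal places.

o_n = [0.1397, -0.5974, 0.3406]
J₁: ẑ×o_n = [0.5974, 0.1397, -0.0000], ω = ẑ
J2: z=[-0.9903, 0.1392, 0.0000] o=[-0.0598, -0.4258, 0.0000] → [0.0474, 0.3373, 0.1421, -0.9903, 0.1392, 0.0000]
J3: z=[-0.9903, 0.1392, 0.0000] o=[-0.3550, -1.0170, -0.0659] → [0.0566, 0.4025, -0.4844, -0.9903, 0.1392, 0.0000]
J4: z=[0.0895, 0.6365, -0.7660] o=[-0.3305, -0.8426, 0.0820] → [0.3525, -0.3833, -0.2774, 0.0895, 0.6365, -0.7660]
V = J·q̇ = [0.5663, -0.8480, -0.1409, 1.5517, 0.4284, -0.2770]

0.5663 -0.8480 -0.1409 1.5517 0.4284 -0.2770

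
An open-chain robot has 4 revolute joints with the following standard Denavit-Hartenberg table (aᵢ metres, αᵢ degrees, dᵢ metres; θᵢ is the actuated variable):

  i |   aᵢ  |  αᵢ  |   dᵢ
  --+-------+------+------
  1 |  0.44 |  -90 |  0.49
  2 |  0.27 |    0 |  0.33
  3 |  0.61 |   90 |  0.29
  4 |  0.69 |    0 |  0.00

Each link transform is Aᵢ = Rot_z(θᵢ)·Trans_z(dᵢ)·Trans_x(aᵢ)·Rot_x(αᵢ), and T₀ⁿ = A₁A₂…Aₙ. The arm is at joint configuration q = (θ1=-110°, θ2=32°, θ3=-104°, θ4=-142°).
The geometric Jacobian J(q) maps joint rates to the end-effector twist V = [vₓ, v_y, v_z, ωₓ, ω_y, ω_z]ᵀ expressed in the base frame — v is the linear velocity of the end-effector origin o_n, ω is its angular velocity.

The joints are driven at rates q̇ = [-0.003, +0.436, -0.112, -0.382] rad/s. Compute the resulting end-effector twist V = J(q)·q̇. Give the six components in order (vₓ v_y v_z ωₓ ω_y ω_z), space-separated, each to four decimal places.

0.2245 0.0157 -0.2608 0.1802 -0.4522 -0.1210

o_n = [-0.0524, -0.7146, 0.4100]
J₁: ẑ×o_n = [0.7146, -0.0524, 0.0000], ω = ẑ
J2: z=[0.9397, -0.3420, 0.0000] o=[-0.1505, -0.4135, 0.4900] → [0.0274, 0.0752, -0.2495, 0.9397, -0.3420, 0.0000]
J3: z=[0.9397, -0.3420, 0.0000] o=[0.0813, -0.7415, 0.3469] → [-0.0216, -0.0592, -0.0205, 0.9397, -0.3420, 0.0000]
J4: z=[0.3253, 0.8937, 0.3090] o=[0.2893, -1.0178, 0.9271] → [-0.5558, 0.0626, 0.4040, 0.3253, 0.8937, 0.3090]
V = J·q̇ = [0.2245, 0.0157, -0.2608, 0.1802, -0.4522, -0.1210]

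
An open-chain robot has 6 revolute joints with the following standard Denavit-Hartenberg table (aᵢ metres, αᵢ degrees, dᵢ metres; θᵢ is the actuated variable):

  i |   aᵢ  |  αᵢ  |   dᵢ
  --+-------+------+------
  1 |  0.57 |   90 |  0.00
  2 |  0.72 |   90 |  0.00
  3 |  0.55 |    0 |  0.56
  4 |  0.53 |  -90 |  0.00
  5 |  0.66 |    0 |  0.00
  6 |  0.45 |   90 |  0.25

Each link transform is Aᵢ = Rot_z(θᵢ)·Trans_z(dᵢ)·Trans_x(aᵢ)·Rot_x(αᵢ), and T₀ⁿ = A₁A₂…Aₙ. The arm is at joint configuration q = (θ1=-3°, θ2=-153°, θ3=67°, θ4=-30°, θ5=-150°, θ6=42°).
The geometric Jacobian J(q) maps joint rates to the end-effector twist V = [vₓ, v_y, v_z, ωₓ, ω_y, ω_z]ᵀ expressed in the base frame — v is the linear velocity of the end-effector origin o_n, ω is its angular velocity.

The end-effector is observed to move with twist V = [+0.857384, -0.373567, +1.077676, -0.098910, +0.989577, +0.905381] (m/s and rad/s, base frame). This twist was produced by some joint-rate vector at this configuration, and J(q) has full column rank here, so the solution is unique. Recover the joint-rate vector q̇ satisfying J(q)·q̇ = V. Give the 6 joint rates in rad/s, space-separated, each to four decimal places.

0.7610 -0.8920 -0.5320 0.7290 0.3740 -0.4880

o_n = [-0.6292, -0.5651, 0.8837]
J₁: ẑ×o_n = [0.5651, -0.6292, 0.0000], ω = ẑ
J2: z=[-0.0523, -0.9986, 0.0000] o=[0.5692, -0.0298, 0.0000] → [-0.8825, 0.0462, -1.1688, -0.0523, -0.9986, 0.0000]
J3: z=[-0.4534, 0.0238, 0.8910] o=[-0.0714, 0.0037, -0.3269] → [0.5356, 0.0519, 0.2711, -0.4534, 0.0238, 0.8910]
J4: z=[-0.4534, 0.0238, 0.8910] o=[-0.5430, -0.4785, 0.0745] → [0.0964, 0.2901, 0.0413, -0.4534, 0.0238, 0.8910]
J5: z=[0.4937, -0.8256, 0.2732] o=[-0.9363, -0.7773, -0.1176] → [-0.8847, -0.4104, 0.3584, 0.4937, -0.8256, 0.2732]
J6: z=[0.4937, -0.8256, 0.2732] o=[-0.6618, -0.4472, 0.3836] → [-0.3806, -0.2380, -0.0313, 0.4937, -0.8256, 0.2732]
q̇ = J⁺·V = [0.7610, -0.8920, -0.5320, 0.7290, 0.3740, -0.4880]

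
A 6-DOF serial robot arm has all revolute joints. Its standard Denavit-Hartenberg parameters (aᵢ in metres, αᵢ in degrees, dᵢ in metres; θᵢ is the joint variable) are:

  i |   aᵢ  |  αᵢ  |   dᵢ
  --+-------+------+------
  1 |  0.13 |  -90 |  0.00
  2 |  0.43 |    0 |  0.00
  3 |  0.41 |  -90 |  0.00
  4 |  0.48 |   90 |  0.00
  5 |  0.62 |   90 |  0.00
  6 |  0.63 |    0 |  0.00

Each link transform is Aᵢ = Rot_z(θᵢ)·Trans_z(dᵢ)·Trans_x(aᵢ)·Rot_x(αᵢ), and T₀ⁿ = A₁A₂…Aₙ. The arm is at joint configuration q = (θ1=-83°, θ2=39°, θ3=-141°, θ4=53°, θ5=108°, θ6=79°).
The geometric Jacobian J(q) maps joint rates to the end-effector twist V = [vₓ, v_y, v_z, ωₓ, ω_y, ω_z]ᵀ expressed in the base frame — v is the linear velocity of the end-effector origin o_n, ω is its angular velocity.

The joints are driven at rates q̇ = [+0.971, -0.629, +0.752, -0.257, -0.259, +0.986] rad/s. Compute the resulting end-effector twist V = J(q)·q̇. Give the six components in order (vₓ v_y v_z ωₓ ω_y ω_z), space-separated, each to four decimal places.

o_n = [0.2840, -0.9055, 0.9078]
J₁: ẑ×o_n = [0.9055, 0.2840, -0.0000], ω = ẑ
J2: z=[0.9925, 0.1219, 0.0000] o=[0.0158, -0.1290, 0.0000] → [0.1106, -0.9010, -0.8034, 0.9925, 0.1219, 0.0000]
J3: z=[0.9925, 0.1219, 0.0000] o=[0.0566, -0.4607, -0.2706] → [0.1436, -1.1696, -0.4692, 0.9925, 0.1219, 0.0000]
J4: z=[0.1192, -0.9709, 0.2079] o=[0.0462, -0.3761, 0.1304] → [-0.6446, -0.0432, 0.1678, 0.1192, -0.9709, 0.2079]
J5: z=[0.5771, 0.2382, 0.7812] o=[-0.3416, -0.3632, 0.4130] → [0.5415, 0.2032, -0.4620, 0.5771, 0.2382, 0.7812]
J6: z=[-0.7316, -0.2745, 0.6241] o=[-0.1165, -0.9408, 0.4228] → [-0.1551, 0.6048, 0.0841, -0.7316, -0.2745, 0.6241]
V = J·q̇ = [0.7901, 0.5177, 0.3120, -0.7793, -0.0678, 1.3306]

0.7901 0.5177 0.3120 -0.7793 -0.0678 1.3306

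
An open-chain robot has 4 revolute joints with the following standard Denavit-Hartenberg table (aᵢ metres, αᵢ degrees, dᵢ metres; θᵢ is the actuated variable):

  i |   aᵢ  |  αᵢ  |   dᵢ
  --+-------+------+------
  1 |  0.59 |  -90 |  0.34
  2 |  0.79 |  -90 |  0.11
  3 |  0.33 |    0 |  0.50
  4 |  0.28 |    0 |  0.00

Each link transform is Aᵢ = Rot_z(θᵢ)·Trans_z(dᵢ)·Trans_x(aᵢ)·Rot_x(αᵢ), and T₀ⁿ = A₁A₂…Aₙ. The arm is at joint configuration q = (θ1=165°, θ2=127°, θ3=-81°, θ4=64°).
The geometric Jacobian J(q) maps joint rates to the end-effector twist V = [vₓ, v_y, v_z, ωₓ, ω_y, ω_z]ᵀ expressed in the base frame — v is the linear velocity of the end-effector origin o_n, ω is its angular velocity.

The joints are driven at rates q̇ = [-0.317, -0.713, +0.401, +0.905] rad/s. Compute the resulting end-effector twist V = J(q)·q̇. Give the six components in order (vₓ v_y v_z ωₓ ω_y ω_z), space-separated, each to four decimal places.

-0.3666 0.3252 -0.9505 1.1920 0.4188 0.4690

o_n = [0.3267, -0.6236, -0.2451]
J₁: ẑ×o_n = [0.6236, 0.3267, -0.0000], ω = ẑ
J2: z=[-0.2588, -0.9659, 0.0000] o=[-0.5699, 0.1527, 0.3400] → [0.5652, -0.1514, 1.0670, -0.2588, -0.9659, 0.0000]
J3: z=[0.7714, -0.2067, 0.6018] o=[-0.1391, -0.0766, -0.2909] → [0.3197, 0.2450, -0.3257, 0.7714, -0.2067, 0.6018]
J4: z=[0.7714, -0.2067, 0.6018] o=[0.1922, -0.5028, -0.0312] → [0.1169, 0.2459, -0.0654, 0.7714, -0.2067, 0.6018]
V = J·q̇ = [-0.3666, 0.3252, -0.9505, 1.1920, 0.4188, 0.4690]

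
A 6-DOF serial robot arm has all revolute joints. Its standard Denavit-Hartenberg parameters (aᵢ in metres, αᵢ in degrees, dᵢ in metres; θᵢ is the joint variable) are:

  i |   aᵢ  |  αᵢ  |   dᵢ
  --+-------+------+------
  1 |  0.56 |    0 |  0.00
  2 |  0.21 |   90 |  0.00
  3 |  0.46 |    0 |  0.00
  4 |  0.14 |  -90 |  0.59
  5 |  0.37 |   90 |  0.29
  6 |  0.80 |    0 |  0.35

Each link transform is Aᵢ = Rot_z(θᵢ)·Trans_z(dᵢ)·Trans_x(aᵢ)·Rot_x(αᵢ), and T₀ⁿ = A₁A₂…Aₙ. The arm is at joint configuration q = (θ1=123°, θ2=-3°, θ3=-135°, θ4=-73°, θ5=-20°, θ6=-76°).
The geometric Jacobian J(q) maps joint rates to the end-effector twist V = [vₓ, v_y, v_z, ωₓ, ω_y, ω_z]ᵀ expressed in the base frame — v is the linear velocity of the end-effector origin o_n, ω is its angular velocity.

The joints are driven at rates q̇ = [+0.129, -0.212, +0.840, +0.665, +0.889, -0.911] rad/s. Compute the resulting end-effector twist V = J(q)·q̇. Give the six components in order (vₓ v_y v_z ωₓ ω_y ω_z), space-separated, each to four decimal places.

o_n = [0.8439, 0.7029, 0.3622]
J₁: ẑ×o_n = [-0.7029, 0.8439, 0.0000], ω = ẑ
J2: z=[0.0000, 0.0000, 1.0000] o=[-0.3050, 0.4697, 0.0000] → [-0.2332, 1.1489, 0.0000, 0.0000, 0.0000, 1.0000]
J3: z=[0.8660, 0.5000, 0.0000] o=[-0.4100, 0.6515, 0.0000] → [0.1811, -0.3137, -0.5825, 0.8660, 0.5000, 0.0000]
J4: z=[0.8660, 0.5000, 0.0000] o=[-0.2474, 0.3698, -0.3253] → [0.3437, -0.5954, -0.2572, 0.8660, 0.5000, 0.0000]
J5: z=[0.2347, -0.4066, -0.8829] o=[0.3254, 0.5578, -0.2595] → [-0.1246, -0.6038, 0.2449, 0.2347, -0.4066, -0.8829]
J6: z=[0.6628, 0.7314, -0.1606] o=[0.6566, 0.2373, -0.3524] → [0.5974, -0.5037, 0.1716, 0.6628, 0.7314, -0.1606]
V = J·q̇ = [-0.3155, -0.8720, -0.5989, 0.9082, -0.2752, -0.7217]

-0.3155 -0.8720 -0.5989 0.9082 -0.2752 -0.7217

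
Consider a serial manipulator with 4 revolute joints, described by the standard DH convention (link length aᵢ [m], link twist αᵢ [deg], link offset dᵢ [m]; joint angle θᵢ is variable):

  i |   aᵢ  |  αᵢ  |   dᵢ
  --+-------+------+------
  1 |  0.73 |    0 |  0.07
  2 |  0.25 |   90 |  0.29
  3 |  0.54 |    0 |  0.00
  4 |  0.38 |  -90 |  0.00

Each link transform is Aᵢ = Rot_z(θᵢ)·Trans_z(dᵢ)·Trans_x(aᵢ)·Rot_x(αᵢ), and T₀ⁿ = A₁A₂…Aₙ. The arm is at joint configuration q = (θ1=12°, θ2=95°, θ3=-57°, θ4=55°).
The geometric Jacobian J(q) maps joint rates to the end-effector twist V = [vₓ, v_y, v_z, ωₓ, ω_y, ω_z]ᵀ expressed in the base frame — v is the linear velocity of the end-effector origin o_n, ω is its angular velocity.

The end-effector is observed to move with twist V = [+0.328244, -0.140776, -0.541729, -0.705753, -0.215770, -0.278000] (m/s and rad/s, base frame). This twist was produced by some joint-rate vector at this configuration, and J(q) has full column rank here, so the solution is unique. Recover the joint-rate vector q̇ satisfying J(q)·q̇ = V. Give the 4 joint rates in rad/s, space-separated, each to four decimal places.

0.2500 -0.5280 -0.8890 0.1510

o_n = [0.4439, 1.0353, -0.1061]
J₁: ẑ×o_n = [-1.0353, 0.4439, 0.0000], ω = ẑ
J2: z=[0.0000, 0.0000, 1.0000] o=[0.7140, 0.1518, 0.0700] → [-0.8835, -0.2701, 0.0000, 0.0000, 0.0000, 1.0000]
J3: z=[0.9563, 0.2924, 0.0000] o=[0.6410, 0.3909, 0.3600] → [-0.1363, 0.4458, 0.6739, 0.9563, 0.2924, 0.0000]
J4: z=[0.9563, 0.2924, 0.0000] o=[0.5550, 0.6721, -0.0929] → [-0.0039, 0.0127, 0.3798, 0.9563, 0.2924, 0.0000]
q̇ = J⁺·V = [0.2500, -0.5280, -0.8890, 0.1510]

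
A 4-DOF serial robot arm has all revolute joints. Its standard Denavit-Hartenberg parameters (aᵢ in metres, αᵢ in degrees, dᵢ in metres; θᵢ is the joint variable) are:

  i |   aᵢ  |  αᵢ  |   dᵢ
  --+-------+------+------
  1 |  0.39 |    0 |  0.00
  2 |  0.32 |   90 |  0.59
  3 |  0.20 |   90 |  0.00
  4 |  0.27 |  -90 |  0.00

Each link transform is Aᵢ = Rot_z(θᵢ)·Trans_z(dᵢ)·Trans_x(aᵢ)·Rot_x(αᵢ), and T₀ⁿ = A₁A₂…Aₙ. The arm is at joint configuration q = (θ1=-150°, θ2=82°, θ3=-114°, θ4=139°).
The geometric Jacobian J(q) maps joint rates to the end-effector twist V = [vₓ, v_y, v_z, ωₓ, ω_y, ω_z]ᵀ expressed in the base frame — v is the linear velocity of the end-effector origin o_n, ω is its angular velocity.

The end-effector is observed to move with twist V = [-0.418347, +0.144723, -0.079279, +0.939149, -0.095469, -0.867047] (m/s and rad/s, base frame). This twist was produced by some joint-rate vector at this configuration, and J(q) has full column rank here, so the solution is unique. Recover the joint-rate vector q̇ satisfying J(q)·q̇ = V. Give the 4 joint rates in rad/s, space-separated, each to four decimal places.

o_n = [-0.3815, -0.5595, 0.5934]
J₁: ẑ×o_n = [0.5595, -0.3815, 0.0000], ω = ẑ
J2: z=[0.0000, 0.0000, 1.0000] o=[-0.3377, -0.1950, 0.0000] → [0.3645, -0.0438, 0.0000, 0.0000, 0.0000, 1.0000]
J3: z=[-0.9272, -0.3746, 0.0000] o=[-0.2179, -0.4917, 0.5900] → [-0.0013, 0.0032, 0.0015, -0.9272, -0.3746, 0.0000]
J4: z=[-0.3422, 0.8470, 0.4067] o=[-0.2483, -0.4163, 0.4073] → [0.2159, 0.0095, 0.1618, -0.3422, 0.8470, 0.4067]
q̇ = J⁺·V = [-0.3630, -0.3080, -0.8350, -0.4820]

-0.3630 -0.3080 -0.8350 -0.4820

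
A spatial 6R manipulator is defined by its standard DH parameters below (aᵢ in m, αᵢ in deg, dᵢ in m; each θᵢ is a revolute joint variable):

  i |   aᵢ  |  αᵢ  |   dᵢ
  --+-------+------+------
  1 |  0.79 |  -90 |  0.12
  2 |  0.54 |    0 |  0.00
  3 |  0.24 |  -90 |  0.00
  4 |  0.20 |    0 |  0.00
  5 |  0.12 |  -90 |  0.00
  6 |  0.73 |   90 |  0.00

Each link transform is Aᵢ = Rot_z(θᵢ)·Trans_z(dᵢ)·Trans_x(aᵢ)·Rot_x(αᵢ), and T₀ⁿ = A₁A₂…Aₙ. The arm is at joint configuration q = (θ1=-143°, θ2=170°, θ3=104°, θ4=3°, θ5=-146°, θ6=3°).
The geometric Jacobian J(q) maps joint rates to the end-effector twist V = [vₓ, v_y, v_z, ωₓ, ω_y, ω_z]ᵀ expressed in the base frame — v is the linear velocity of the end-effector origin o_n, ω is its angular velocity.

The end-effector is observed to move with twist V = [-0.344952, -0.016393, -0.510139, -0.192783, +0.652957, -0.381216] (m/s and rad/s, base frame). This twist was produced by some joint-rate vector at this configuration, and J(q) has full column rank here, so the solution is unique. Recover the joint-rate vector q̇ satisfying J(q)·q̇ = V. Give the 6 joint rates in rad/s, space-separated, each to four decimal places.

o_n = [0.1387, -0.5221, -0.2088]
J₁: ẑ×o_n = [0.5221, 0.1387, -0.0000], ω = ẑ
J2: z=[0.6018, -0.7986, 0.0000] o=[-0.6309, -0.4754, 0.1200] → [0.2626, 0.1979, 0.5865, 0.6018, -0.7986, 0.0000]
J3: z=[0.6018, -0.7986, 0.0000] o=[-0.2062, -0.1554, 0.0262] → [0.1877, 0.1415, 0.0547, 0.6018, -0.7986, 0.0000]
J4: z=[-0.7967, -0.6003, -0.0698] o=[-0.2196, -0.1655, 0.2656] → [0.2600, -0.4030, 0.4993, -0.7967, -0.6003, -0.0698]
J5: z=[-0.7967, -0.6003, -0.0698] o=[-0.2370, -0.1655, 0.4649] → [0.3796, -0.5630, 0.5097, -0.7967, -0.6003, -0.0698]
J6: z=[0.4471, -0.6631, 0.6003] o=[-0.1882, -0.2191, 0.3693] → [0.5652, 0.4547, 0.0813, 0.4471, -0.6631, 0.6003]
q̇ = J⁺·V = [-0.7050, -0.6930, -0.3510, -0.6890, 0.4280, 0.5090]

-0.7050 -0.6930 -0.3510 -0.6890 0.4280 0.5090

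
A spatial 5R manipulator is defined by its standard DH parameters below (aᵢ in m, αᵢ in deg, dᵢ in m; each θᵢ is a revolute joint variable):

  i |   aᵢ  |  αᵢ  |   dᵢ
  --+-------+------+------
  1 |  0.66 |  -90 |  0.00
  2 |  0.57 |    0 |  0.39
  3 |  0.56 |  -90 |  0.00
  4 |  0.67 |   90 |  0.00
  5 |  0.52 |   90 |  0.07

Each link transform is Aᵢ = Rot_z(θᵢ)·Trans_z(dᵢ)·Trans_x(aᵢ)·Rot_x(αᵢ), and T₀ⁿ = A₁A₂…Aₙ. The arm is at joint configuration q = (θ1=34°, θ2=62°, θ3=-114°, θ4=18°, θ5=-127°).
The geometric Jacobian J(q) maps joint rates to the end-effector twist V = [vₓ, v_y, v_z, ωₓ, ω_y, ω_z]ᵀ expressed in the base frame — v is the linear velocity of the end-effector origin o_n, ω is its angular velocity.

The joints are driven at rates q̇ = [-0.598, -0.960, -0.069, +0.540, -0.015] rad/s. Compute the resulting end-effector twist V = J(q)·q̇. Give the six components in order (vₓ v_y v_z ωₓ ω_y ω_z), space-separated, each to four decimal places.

0.2212 -0.9259 0.4776 0.9338 -0.6286 -0.9341

o_n = [0.7743, 0.9399, 0.4783]
J₁: ẑ×o_n = [-0.9399, 0.7743, 0.0000], ω = ẑ
J2: z=[-0.5592, 0.8290, 0.0000] o=[0.5472, 0.3691, 0.0000] → [0.3965, 0.2675, -0.5075, -0.5592, 0.8290, 0.0000]
J3: z=[-0.5592, 0.8290, 0.0000] o=[0.5509, 0.8420, -0.5033] → [0.8138, 0.5489, -0.2399, -0.5592, 0.8290, 0.0000]
J4: z=[0.6533, 0.4407, -0.6157] o=[0.8368, 1.0348, -0.0620] → [0.1797, -0.3145, -0.0345, 0.6533, 0.4407, -0.6157]
J5: z=[-0.3741, 0.8948, 0.2435] o=[1.2778, 1.0826, 0.4401] → [0.0689, -0.1083, 0.5039, -0.3741, 0.8948, 0.2435]
V = J·q̇ = [0.2212, -0.9259, 0.4776, 0.9338, -0.6286, -0.9341]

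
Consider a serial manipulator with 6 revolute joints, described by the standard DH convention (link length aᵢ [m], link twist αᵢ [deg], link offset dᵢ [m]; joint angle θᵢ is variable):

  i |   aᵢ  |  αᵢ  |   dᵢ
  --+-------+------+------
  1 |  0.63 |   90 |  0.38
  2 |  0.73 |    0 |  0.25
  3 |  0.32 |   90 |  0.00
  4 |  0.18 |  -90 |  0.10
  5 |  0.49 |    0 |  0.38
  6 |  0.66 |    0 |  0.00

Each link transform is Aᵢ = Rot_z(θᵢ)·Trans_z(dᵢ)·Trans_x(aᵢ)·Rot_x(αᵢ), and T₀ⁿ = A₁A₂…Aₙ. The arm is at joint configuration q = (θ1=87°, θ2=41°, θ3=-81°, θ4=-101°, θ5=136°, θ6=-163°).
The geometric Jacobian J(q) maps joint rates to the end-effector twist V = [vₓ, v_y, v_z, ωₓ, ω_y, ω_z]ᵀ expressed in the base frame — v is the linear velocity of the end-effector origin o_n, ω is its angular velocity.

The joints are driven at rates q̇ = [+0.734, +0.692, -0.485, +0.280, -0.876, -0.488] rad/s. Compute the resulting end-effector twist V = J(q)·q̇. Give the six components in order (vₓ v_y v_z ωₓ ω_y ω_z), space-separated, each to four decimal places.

-1.0236 -0.5546 -0.0073 0.4035 -1.2285 1.3802

o_n = [-0.1457, 1.6228, 0.4190]
J₁: ẑ×o_n = [-1.6228, -0.1457, 0.0000], ω = ẑ
J2: z=[0.9986, -0.0523, 0.0000] o=[0.0330, 0.6291, 0.3800] → [-0.0020, -0.0390, 0.9830, 0.9986, -0.0523, 0.0000]
J3: z=[0.9986, -0.0523, 0.0000] o=[0.3115, 1.1662, 0.8589] → [0.0230, 0.4393, 0.4321, 0.9986, -0.0523, 0.0000]
J4: z=[-0.0336, -0.6419, -0.7660] o=[0.3243, 1.4110, 0.6532] → [0.3126, 0.3522, -0.3088, -0.0336, -0.6419, -0.7660]
J5: z=[-0.1512, 0.7609, -0.6310] o=[0.1431, 1.3298, 0.5987] → [0.0482, 0.1551, 0.1755, -0.1512, 0.7609, -0.6310]
J6: z=[-0.1512, 0.7609, -0.6310] o=[0.4453, 1.8708, 0.5764] → [-0.2762, 0.3491, 0.4872, -0.1512, 0.7609, -0.6310]
V = J·q̇ = [-1.0236, -0.5546, -0.0073, 0.4035, -1.2285, 1.3802]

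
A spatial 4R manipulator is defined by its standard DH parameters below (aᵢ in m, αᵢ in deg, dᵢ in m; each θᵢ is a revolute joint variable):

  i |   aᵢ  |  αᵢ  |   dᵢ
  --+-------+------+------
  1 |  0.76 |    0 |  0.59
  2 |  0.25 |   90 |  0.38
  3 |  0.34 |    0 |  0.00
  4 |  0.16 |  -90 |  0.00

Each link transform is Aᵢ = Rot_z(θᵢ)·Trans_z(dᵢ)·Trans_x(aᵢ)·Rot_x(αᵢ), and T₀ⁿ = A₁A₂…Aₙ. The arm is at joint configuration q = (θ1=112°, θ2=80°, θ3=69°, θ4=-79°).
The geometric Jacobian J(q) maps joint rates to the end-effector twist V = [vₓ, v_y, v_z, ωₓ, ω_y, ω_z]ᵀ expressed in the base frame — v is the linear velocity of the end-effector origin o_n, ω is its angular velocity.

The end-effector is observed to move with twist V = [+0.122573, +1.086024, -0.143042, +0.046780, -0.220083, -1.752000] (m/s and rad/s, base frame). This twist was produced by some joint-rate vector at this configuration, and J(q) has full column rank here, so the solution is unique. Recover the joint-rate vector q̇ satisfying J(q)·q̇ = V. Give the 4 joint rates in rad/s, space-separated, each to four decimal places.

-0.8280 -0.9240 -0.8830 0.6580

o_n = [-0.8025, 0.5946, 1.2596]
J₁: ẑ×o_n = [-0.5946, -0.8025, 0.0000], ω = ẑ
J2: z=[0.0000, 0.0000, 1.0000] o=[-0.2847, 0.7047, 0.5900] → [0.1101, -0.5178, 0.0000, 0.0000, 0.0000, 1.0000]
J3: z=[-0.2079, 0.9781, 0.0000] o=[-0.5292, 0.6527, 0.9700] → [0.2833, 0.0602, 0.2794, -0.2079, 0.9781, 0.0000]
J4: z=[-0.2079, 0.9781, 0.0000] o=[-0.6484, 0.6273, 1.2874] → [-0.0272, -0.0058, 0.1576, -0.2079, 0.9781, 0.0000]
q̇ = J⁺·V = [-0.8280, -0.9240, -0.8830, 0.6580]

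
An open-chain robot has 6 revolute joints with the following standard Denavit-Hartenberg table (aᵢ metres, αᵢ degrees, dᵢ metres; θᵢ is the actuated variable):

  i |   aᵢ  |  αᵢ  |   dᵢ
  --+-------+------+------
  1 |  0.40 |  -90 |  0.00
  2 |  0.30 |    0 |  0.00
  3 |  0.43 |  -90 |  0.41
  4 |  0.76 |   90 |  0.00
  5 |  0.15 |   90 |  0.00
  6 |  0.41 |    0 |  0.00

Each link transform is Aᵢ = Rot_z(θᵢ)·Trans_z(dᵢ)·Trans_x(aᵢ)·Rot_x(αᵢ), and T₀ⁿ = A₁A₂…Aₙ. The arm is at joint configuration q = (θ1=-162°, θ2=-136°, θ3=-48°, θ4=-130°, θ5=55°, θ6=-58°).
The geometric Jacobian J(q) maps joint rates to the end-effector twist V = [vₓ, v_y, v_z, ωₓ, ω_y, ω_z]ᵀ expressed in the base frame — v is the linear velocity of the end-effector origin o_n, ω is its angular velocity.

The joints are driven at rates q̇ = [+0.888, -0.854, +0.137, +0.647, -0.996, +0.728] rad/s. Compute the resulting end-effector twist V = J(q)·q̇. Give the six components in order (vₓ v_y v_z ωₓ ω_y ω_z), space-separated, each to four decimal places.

o_n = [0.3390, -1.3378, 0.5035]
J₁: ẑ×o_n = [1.3378, 0.3390, -0.0000], ω = ẑ
J2: z=[0.3090, -0.9511, 0.0000] o=[-0.3804, -0.1236, 0.0000] → [-0.4788, -0.1556, 0.3090, 0.3090, -0.9511, 0.0000]
J3: z=[0.3090, -0.9511, 0.0000] o=[-0.1752, -0.0569, 0.2084] → [-0.2806, -0.0912, 0.0932, 0.3090, -0.9511, 0.0000]
J4: z=[0.0663, 0.0216, 0.9976] o=[0.3595, -0.3143, 0.1784] → [1.0280, -0.0420, -0.0675, 0.0663, 0.0216, 0.9976]
J5: z=[-0.9254, 0.3752, 0.0534] o=[0.0759, -1.0186, 0.2125] → [0.1262, 0.2833, 0.1967, -0.9254, 0.3752, 0.0534]
J6: z=[-0.3437, -0.7715, -0.5354] o=[0.0520, -1.0957, 0.3389] → [-0.2566, -0.0972, 0.3047, -0.3437, -0.7715, -0.5354]
V = J·q̇ = [1.9110, 0.0413, -0.2689, 0.4929, -0.2395, 1.0904]

1.9110 0.0413 -0.2689 0.4929 -0.2395 1.0904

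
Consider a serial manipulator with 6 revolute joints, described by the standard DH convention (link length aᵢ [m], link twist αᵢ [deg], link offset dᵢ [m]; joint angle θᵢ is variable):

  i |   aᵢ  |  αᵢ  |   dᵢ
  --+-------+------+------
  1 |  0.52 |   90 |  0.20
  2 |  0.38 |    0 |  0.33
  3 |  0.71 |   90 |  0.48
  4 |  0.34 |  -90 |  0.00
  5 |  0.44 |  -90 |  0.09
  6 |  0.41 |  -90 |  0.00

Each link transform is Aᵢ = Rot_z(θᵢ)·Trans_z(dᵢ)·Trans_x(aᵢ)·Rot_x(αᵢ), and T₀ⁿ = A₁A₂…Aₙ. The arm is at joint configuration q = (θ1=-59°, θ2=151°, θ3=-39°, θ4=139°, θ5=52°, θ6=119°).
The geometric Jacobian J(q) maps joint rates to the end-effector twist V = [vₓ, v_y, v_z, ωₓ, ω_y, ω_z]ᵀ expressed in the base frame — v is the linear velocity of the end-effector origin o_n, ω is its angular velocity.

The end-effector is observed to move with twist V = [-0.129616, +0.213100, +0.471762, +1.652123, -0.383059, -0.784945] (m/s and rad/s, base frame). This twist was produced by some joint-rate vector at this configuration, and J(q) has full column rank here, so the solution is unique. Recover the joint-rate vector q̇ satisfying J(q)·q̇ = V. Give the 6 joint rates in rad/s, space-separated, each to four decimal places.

-0.7180 -0.7650 -0.8640 0.5610 0.0210 -0.8240

o_n = [-1.2368, -0.5302, 0.7929]
J₁: ẑ×o_n = [0.5302, -1.2368, 0.0000], ω = ẑ
J2: z=[-0.8572, -0.5150, 0.0000] o=[0.2678, -0.4457, 0.2000] → [-0.3053, 0.5082, -0.7025, -0.8572, -0.5150, 0.0000]
J3: z=[-0.8572, -0.5150, 0.0000] o=[-0.1862, -0.3308, 0.3842] → [-0.2105, 0.3503, -0.3701, -0.8572, -0.5150, 0.0000]
J4: z=[0.4775, -0.7948, 0.3746] o=[-0.7346, -0.3500, 1.0425] → [0.2659, -0.0689, -0.4851, 0.4775, -0.7948, 0.3746]
J5: z=[0.7735, 0.1780, -0.6083] o=[-0.8763, -0.5473, 0.8046] → [0.0083, 0.2283, 0.0774, 0.7735, 0.1780, -0.6083]
J6: z=[0.0344, 0.9465, 0.3208] o=[-1.0852, -0.4129, 0.4304] → [0.3807, -0.0611, 0.1394, 0.0344, 0.9465, 0.3208]
q̇ = J⁺·V = [-0.7180, -0.7650, -0.8640, 0.5610, 0.0210, -0.8240]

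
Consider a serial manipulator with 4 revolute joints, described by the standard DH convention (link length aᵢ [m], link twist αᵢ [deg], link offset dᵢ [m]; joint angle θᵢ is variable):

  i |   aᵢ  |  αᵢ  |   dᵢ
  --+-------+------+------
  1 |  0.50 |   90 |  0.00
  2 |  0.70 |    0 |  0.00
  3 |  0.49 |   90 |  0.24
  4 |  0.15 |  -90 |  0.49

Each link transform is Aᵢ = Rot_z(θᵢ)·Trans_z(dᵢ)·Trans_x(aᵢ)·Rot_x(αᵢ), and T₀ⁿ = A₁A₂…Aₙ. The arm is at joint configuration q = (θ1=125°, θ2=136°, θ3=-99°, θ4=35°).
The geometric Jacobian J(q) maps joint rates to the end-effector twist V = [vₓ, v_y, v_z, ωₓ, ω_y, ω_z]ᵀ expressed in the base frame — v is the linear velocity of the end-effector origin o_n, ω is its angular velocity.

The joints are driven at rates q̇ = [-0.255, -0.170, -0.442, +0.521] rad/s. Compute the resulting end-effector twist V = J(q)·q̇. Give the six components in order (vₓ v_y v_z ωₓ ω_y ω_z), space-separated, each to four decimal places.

o_n = [-0.1808, 0.8266, 0.4638]
J₁: ẑ×o_n = [-0.8266, -0.1808, 0.0000], ω = ẑ
J2: z=[0.8192, 0.5736, 0.0000] o=[-0.2868, 0.4096, 0.0000] → [0.2660, -0.3799, 0.2808, 0.8192, 0.5736, 0.0000]
J3: z=[0.8192, 0.5736, 0.0000] o=[0.0020, -0.0029, 0.4863] → [-0.0129, 0.0184, 0.7844, 0.8192, 0.5736, 0.0000]
J4: z=[-0.3452, 0.4930, -0.7986] o=[-0.0258, 0.4553, 0.7812] → [0.1401, 0.0142, -0.0518, -0.3452, 0.4930, -0.7986]
V = J·q̇ = [0.2442, 0.1099, -0.4214, -0.6812, -0.0942, -0.6711]

0.2442 0.1099 -0.4214 -0.6812 -0.0942 -0.6711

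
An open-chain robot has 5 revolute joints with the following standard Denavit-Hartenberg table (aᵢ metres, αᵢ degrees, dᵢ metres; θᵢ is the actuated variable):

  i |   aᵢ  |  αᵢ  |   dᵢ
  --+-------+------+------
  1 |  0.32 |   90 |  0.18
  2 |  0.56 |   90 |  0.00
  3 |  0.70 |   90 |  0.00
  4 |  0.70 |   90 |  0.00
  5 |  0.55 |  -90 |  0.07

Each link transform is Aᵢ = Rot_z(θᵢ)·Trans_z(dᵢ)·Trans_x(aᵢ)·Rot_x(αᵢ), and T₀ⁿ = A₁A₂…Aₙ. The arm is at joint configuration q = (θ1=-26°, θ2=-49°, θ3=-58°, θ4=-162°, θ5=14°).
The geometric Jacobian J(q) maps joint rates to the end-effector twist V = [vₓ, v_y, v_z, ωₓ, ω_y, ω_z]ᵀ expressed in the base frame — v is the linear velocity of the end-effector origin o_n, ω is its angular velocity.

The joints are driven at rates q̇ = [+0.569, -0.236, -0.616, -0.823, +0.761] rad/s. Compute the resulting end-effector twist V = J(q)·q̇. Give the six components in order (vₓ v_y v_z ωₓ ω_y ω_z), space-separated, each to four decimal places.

-0.5207 0.5126 -0.5877 0.0898 -0.4884 0.0656

o_n = [0.4570, -0.6114, 0.2469]
J₁: ẑ×o_n = [0.6114, 0.4570, -0.0000], ω = ẑ
J2: z=[-0.4384, -0.8988, 0.0000] o=[0.2876, -0.1403, 0.1800] → [-0.0601, 0.0293, 0.3588, -0.4384, -0.8988, 0.0000]
J3: z=[-0.6783, 0.3308, -0.6561] o=[0.6178, -0.3013, -0.2426] → [-0.0415, 0.4376, 0.2635, -0.6783, 0.3308, -0.6561]
J4: z=[-0.2678, 0.7202, 0.6400] o=[1.0968, 0.1255, -0.5226] → [1.0258, -0.2035, 0.6581, -0.2678, 0.7202, 0.6400]
J5: z=[-0.8566, 0.1262, -0.5004] o=[0.7880, -0.3520, -0.1144] → [-0.0842, 0.4751, 0.2640, -0.8566, 0.1262, -0.5004]
V = J·q̇ = [-0.5207, 0.5126, -0.5877, 0.0898, -0.4884, 0.0656]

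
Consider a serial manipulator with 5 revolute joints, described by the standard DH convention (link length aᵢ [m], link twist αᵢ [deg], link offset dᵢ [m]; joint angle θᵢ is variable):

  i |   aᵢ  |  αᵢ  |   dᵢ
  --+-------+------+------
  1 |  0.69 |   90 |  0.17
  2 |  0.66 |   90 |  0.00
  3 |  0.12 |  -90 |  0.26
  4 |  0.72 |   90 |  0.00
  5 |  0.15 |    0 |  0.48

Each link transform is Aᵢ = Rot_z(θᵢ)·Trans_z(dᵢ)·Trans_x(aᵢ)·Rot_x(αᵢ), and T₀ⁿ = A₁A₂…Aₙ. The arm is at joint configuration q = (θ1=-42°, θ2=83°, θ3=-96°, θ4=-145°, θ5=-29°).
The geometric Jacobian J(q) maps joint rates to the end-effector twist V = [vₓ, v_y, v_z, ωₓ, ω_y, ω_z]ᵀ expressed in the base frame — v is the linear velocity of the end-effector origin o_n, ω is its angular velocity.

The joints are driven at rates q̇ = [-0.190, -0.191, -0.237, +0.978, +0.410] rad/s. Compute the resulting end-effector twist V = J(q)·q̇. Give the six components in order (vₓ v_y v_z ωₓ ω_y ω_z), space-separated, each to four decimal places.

0.6142 -0.7360 0.0462 -0.2925 0.3432 0.8696

o_n = [0.2635, -1.3884, 0.7985]
J₁: ẑ×o_n = [1.3884, 0.2635, -0.0000], ω = ẑ
J2: z=[-0.6691, -0.7431, 0.0000] o=[0.5128, -0.4617, 0.1700] → [-0.4671, 0.4205, 0.4349, -0.6691, -0.7431, 0.0000]
J3: z=[0.7376, -0.6641, -0.1219] o=[0.5725, -0.5155, 0.8251] → [-0.0887, 0.0573, -0.8491, 0.7376, -0.6641, -0.1219]
J4: z=[0.1600, -0.0034, 0.9871] o=[0.8430, -0.5985, 0.7809] → [0.7797, -0.5749, -0.1284, 0.1600, -0.0034, 0.9871]
J5: z=[-0.9805, 0.1152, 0.1593] o=[0.7608, -1.3137, 0.7918] → [0.0127, -0.0727, 0.1306, -0.9805, 0.1152, 0.1593]
V = J·q̇ = [0.6142, -0.7360, 0.0462, -0.2925, 0.3432, 0.8696]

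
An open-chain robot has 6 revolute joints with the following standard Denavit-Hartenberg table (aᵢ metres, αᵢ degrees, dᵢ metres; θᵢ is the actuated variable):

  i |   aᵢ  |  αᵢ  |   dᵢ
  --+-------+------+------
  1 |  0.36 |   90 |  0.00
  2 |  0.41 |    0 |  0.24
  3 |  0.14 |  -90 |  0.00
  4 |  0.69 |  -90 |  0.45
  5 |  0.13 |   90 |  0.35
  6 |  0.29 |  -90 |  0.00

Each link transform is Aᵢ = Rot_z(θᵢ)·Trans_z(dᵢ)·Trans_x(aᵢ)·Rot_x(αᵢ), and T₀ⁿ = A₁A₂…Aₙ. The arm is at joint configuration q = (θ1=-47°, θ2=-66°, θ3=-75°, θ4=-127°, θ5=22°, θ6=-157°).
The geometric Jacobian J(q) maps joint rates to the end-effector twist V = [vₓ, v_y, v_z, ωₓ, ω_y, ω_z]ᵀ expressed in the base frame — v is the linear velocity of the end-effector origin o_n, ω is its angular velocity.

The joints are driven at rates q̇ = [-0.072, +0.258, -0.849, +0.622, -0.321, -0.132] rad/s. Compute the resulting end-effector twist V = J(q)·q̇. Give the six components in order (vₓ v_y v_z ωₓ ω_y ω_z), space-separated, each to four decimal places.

-0.4751 0.2875 -0.3816 0.9369 0.2030 -0.3177

o_n = [-0.0289, -1.1890, -0.7580]
J₁: ẑ×o_n = [1.1890, -0.0289, 0.0000], ω = ẑ
J2: z=[-0.7314, -0.6820, 0.0000] o=[0.2455, -0.2633, 0.0000] → [0.5169, -0.5543, 0.4899, -0.7314, -0.6820, 0.0000]
J3: z=[-0.7314, -0.6820, 0.0000] o=[0.1837, -0.5489, -0.3746] → [0.2615, -0.2804, 0.3231, -0.7314, -0.6820, 0.0000]
J4: z=[0.4292, -0.4603, -0.7771] o=[0.1095, -0.4694, -0.4627] → [-0.4234, 0.2344, -0.3726, 0.4292, -0.4603, -0.7771]
J5: z=[-0.8634, 0.0435, -0.5026] o=[0.1197, -1.2883, -0.5510] → [0.0409, -0.1039, -0.0792, -0.8634, 0.0435, -0.5026]
J6: z=[0.2986, -0.7589, -0.5787] o=[-0.2353, -1.3576, -0.6435] → [0.1844, -0.0852, 0.2069, 0.2986, -0.7589, -0.5787]
V = J·q̇ = [-0.4751, 0.2875, -0.3816, 0.9369, 0.2030, -0.3177]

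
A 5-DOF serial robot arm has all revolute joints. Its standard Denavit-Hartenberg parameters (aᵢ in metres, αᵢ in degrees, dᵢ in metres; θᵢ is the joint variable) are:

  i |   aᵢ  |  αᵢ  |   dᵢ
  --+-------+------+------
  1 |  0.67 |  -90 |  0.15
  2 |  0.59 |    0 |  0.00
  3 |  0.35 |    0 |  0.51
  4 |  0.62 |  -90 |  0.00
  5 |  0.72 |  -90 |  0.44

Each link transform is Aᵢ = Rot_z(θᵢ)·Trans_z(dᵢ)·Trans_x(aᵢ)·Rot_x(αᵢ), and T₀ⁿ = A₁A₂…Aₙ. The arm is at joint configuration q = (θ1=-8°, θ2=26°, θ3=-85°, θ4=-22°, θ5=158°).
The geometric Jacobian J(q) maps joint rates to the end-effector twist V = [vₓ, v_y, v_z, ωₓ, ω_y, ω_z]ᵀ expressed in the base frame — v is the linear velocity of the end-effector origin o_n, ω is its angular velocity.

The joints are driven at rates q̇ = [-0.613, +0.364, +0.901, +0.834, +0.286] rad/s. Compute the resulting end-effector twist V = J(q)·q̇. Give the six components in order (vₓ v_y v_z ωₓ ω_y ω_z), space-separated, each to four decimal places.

0.0481 -0.9330 -1.3938 0.5719 2.0393 -0.6577

o_n = [1.8235, -0.0136, 0.0756]
J₁: ẑ×o_n = [0.0136, 1.8235, -0.0000], ω = ẑ
J2: z=[0.1392, 0.9903, 0.0000] o=[0.6635, -0.0932, 0.1500] → [-0.0737, 0.0104, -1.1377, 0.1392, 0.9903, 0.0000]
J3: z=[0.1392, 0.9903, 0.0000] o=[1.1886, -0.1670, -0.1086] → [0.1824, -0.0256, -0.6074, 0.1392, 0.9903, 0.0000]
J4: z=[0.1392, 0.9903, 0.0000] o=[1.4381, 0.3129, 0.1914] → [-0.1147, 0.0161, -0.4271, 0.1392, 0.9903, 0.0000]
J5: z=[0.9781, -0.1375, -0.1564] o=[1.5341, 0.2994, 0.8037] → [0.0511, 0.6669, -0.2664, 0.9781, -0.1375, -0.1564]
V = J·q̇ = [0.0481, -0.9330, -1.3938, 0.5719, 2.0393, -0.6577]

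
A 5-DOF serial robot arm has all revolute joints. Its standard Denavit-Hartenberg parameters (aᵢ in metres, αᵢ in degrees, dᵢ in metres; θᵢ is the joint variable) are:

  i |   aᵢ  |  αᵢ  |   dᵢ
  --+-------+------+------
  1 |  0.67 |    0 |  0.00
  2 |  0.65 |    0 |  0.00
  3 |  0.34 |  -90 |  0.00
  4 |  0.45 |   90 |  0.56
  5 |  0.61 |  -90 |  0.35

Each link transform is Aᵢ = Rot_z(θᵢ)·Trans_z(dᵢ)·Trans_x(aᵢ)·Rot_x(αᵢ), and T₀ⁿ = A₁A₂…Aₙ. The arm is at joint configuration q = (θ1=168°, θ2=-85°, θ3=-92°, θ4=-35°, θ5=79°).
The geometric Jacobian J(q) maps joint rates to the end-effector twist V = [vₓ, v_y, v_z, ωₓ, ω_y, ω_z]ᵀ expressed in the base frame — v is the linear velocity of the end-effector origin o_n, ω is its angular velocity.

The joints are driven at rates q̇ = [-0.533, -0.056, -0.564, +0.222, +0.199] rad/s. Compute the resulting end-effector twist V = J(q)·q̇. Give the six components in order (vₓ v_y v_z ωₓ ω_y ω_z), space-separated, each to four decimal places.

1.7064 -0.5764 -0.1268 -0.0780 0.2371 -0.9900

o_n = [0.2009, 1.8346, 0.6116]
J₁: ẑ×o_n = [-1.8346, 0.2009, 0.0000], ω = ẑ
J2: z=[0.0000, 0.0000, 1.0000] o=[-0.6554, 0.1393, 0.0000] → [-1.6953, 0.8563, 0.0000, 0.0000, 0.0000, 1.0000]
J3: z=[0.0000, 0.0000, 1.0000] o=[-0.5761, 0.7845, 0.0000] → [-1.0502, 0.7771, 0.0000, 0.0000, 0.0000, 1.0000]
J4: z=[0.1564, 0.9877, 0.0000] o=[-0.2403, 0.7313, 0.0000] → [0.6040, -0.0957, -0.2632, 0.1564, 0.9877, 0.0000]
J5: z=[-0.5665, 0.0897, 0.8192] o=[0.2114, 1.2267, 0.2581] → [-0.4663, 0.1917, -0.3435, -0.5665, 0.0897, 0.8192]
V = J·q̇ = [1.7064, -0.5764, -0.1268, -0.0780, 0.2371, -0.9900]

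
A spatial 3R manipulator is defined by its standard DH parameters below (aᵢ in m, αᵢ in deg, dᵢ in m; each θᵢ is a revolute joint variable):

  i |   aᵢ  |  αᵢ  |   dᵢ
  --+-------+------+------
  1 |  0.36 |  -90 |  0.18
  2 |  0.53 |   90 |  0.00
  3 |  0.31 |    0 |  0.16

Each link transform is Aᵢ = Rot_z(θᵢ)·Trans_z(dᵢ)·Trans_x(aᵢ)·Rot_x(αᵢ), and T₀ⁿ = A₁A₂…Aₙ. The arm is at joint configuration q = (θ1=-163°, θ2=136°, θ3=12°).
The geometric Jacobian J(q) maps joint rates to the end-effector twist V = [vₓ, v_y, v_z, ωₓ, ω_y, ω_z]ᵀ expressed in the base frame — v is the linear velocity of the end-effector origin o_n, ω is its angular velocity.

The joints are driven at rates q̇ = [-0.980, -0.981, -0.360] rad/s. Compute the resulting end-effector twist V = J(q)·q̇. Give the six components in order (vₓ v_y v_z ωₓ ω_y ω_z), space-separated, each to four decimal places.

o_n = [0.1415, -0.0241, -0.5139]
J₁: ẑ×o_n = [0.0241, 0.1415, -0.0000], ω = ẑ
J2: z=[0.2924, -0.9563, 0.0000] o=[-0.3443, -0.1053, 0.1800] → [0.6636, 0.2029, 0.4882, 0.2924, -0.9563, 0.0000]
J3: z=[-0.6643, -0.2031, -0.7193] o=[0.0203, 0.0062, -0.1882] → [0.0443, -0.3035, 0.0448, -0.6643, -0.2031, -0.7193]
V = J·q̇ = [-0.6906, -0.2284, -0.4951, -0.0477, 1.0113, -0.7210]

-0.6906 -0.2284 -0.4951 -0.0477 1.0113 -0.7210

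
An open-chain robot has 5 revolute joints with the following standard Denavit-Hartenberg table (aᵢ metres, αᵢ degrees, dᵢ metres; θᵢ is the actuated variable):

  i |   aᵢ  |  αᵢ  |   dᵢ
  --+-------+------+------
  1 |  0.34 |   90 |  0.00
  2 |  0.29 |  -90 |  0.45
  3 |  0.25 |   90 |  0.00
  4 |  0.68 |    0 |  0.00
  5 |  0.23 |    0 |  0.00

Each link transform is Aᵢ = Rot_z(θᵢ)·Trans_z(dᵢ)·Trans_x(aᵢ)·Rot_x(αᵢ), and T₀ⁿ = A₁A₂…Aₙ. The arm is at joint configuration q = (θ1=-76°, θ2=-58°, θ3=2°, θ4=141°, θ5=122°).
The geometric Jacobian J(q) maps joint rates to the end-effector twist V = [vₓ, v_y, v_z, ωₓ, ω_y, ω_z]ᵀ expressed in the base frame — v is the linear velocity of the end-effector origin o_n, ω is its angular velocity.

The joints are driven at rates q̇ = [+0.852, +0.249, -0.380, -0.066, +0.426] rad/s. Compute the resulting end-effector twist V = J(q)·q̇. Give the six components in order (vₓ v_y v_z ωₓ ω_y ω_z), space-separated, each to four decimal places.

o_n = [-0.3259, -0.5973, 0.1196]
J₁: ẑ×o_n = [0.5973, -0.3259, 0.0000], ω = ẑ
J2: z=[-0.9703, -0.2419, 0.0000] o=[0.0823, -0.3299, 0.0000] → [-0.0289, 0.1161, 0.1607, -0.9703, -0.2419, 0.0000]
J3: z=[0.2052, -0.8229, 0.5299] o=[-0.3172, -0.5879, -0.2459] → [-0.2958, -0.0796, -0.0091, 0.2052, -0.8229, 0.5299]
J4: z=[-0.9652, -0.2597, -0.0296] o=[-0.2767, -0.7142, -0.4578] → [-0.1465, 0.5588, -0.1257, -0.9652, -0.2597, -0.0296]
J5: z=[-0.9652, -0.2597, -0.0296] o=[-0.2745, -0.7993, 0.2168] → [0.0312, -0.0923, -0.2083, -0.9652, -0.2597, -0.0296]
V = J·q̇ = [0.6370, -0.2947, -0.0370, -0.6670, 0.1589, 0.6400]

0.6370 -0.2947 -0.0370 -0.6670 0.1589 0.6400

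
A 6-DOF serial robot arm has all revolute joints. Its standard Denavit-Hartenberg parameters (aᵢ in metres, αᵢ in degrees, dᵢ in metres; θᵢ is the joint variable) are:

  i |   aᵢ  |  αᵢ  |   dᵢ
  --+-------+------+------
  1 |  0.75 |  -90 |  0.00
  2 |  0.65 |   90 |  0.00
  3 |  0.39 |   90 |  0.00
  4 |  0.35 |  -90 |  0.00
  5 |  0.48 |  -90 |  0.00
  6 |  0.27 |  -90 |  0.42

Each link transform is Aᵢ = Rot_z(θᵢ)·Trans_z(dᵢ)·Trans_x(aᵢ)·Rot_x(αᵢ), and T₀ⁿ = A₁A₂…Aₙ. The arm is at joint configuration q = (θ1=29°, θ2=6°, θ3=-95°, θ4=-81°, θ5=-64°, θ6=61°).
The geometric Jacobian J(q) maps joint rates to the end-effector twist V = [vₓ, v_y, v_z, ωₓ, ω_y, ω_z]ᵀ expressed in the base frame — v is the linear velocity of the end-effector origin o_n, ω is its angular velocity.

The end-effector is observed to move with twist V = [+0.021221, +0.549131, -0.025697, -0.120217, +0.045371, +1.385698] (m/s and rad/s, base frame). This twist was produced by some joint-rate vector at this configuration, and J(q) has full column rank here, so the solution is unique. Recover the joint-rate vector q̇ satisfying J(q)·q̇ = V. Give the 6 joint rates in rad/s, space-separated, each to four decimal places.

0.8790 0.0650 0.4840 0.1310 -0.0190 -0.0160

o_n = [0.9237, 0.1925, -1.0415]
J₁: ẑ×o_n = [-0.1925, 0.9237, 0.0000], ω = ẑ
J2: z=[-0.4848, 0.8746, 0.0000] o=[0.6560, 0.3636, 0.0000] → [-0.9109, -0.5049, -0.1512, -0.4848, 0.8746, 0.0000]
J3: z=[0.0914, 0.0507, 0.9945] o=[1.2214, 0.6770, -0.0679] → [0.4325, -0.2071, -0.0292, 0.0914, 0.0507, 0.9945]
J4: z=[-0.9088, -0.4041, 0.1041] o=[1.3801, 0.3208, -0.0644] → [0.4082, -0.9355, -0.0678, -0.9088, -0.4041, 0.1041]
J5: z=[0.4164, -0.8941, 0.1646] o=[1.3708, 0.2533, -0.4077] → [0.5767, 0.1903, -0.4252, 0.4164, -0.8941, 0.1646]
J6: z=[0.3745, 0.0037, -0.9272] o=[0.9732, 0.0384, -0.5692] → [0.1411, 0.2228, 0.0579, 0.3745, 0.0037, -0.9272]
q̇ = J⁺·V = [0.8790, 0.0650, 0.4840, 0.1310, -0.0190, -0.0160]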